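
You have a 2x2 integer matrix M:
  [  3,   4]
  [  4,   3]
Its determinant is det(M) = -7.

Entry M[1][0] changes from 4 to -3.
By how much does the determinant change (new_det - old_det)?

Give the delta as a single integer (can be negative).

Answer: 28

Derivation:
Cofactor C_10 = -4
Entry delta = -3 - 4 = -7
Det delta = entry_delta * cofactor = -7 * -4 = 28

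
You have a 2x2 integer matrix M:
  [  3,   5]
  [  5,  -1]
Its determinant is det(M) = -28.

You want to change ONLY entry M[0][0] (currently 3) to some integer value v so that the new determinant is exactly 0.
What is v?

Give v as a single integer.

Answer: -25

Derivation:
det is linear in entry M[0][0]: det = old_det + (v - 3) * C_00
Cofactor C_00 = -1
Want det = 0: -28 + (v - 3) * -1 = 0
  (v - 3) = 28 / -1 = -28
  v = 3 + (-28) = -25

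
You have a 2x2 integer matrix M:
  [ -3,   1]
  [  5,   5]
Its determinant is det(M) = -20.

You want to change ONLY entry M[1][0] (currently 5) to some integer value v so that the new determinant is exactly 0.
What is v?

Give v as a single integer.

Answer: -15

Derivation:
det is linear in entry M[1][0]: det = old_det + (v - 5) * C_10
Cofactor C_10 = -1
Want det = 0: -20 + (v - 5) * -1 = 0
  (v - 5) = 20 / -1 = -20
  v = 5 + (-20) = -15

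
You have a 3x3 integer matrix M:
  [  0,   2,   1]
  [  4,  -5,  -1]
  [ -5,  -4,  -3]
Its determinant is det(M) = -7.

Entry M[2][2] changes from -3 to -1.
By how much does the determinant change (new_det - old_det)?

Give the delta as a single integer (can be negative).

Answer: -16

Derivation:
Cofactor C_22 = -8
Entry delta = -1 - -3 = 2
Det delta = entry_delta * cofactor = 2 * -8 = -16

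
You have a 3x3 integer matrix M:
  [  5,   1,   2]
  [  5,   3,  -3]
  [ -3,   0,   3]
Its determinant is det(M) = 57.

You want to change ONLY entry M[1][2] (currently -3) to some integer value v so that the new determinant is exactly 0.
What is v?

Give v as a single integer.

det is linear in entry M[1][2]: det = old_det + (v - -3) * C_12
Cofactor C_12 = -3
Want det = 0: 57 + (v - -3) * -3 = 0
  (v - -3) = -57 / -3 = 19
  v = -3 + (19) = 16

Answer: 16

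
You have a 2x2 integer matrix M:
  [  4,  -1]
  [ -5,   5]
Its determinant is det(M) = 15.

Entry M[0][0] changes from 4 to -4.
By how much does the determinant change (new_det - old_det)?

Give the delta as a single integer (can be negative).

Answer: -40

Derivation:
Cofactor C_00 = 5
Entry delta = -4 - 4 = -8
Det delta = entry_delta * cofactor = -8 * 5 = -40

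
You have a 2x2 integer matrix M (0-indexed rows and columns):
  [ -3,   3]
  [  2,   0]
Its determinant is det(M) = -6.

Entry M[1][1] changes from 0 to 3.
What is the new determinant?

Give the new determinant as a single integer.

Answer: -15

Derivation:
det is linear in row 1: changing M[1][1] by delta changes det by delta * cofactor(1,1).
Cofactor C_11 = (-1)^(1+1) * minor(1,1) = -3
Entry delta = 3 - 0 = 3
Det delta = 3 * -3 = -9
New det = -6 + -9 = -15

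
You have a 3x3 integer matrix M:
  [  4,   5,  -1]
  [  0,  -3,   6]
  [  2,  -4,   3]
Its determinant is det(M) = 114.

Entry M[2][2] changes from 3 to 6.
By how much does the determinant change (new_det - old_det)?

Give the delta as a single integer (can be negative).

Answer: -36

Derivation:
Cofactor C_22 = -12
Entry delta = 6 - 3 = 3
Det delta = entry_delta * cofactor = 3 * -12 = -36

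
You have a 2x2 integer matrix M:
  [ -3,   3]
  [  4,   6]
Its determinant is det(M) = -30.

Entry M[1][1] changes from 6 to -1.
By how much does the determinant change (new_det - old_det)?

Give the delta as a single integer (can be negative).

Cofactor C_11 = -3
Entry delta = -1 - 6 = -7
Det delta = entry_delta * cofactor = -7 * -3 = 21

Answer: 21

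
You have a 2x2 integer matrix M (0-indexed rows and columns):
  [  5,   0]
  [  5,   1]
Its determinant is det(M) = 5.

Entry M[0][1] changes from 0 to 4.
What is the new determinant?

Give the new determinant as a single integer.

Answer: -15

Derivation:
det is linear in row 0: changing M[0][1] by delta changes det by delta * cofactor(0,1).
Cofactor C_01 = (-1)^(0+1) * minor(0,1) = -5
Entry delta = 4 - 0 = 4
Det delta = 4 * -5 = -20
New det = 5 + -20 = -15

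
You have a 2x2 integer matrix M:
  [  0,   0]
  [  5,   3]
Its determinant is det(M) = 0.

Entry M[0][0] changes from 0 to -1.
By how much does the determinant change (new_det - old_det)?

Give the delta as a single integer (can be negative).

Answer: -3

Derivation:
Cofactor C_00 = 3
Entry delta = -1 - 0 = -1
Det delta = entry_delta * cofactor = -1 * 3 = -3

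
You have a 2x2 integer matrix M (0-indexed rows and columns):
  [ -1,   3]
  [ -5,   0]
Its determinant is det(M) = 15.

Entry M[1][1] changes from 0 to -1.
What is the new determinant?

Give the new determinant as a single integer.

det is linear in row 1: changing M[1][1] by delta changes det by delta * cofactor(1,1).
Cofactor C_11 = (-1)^(1+1) * minor(1,1) = -1
Entry delta = -1 - 0 = -1
Det delta = -1 * -1 = 1
New det = 15 + 1 = 16

Answer: 16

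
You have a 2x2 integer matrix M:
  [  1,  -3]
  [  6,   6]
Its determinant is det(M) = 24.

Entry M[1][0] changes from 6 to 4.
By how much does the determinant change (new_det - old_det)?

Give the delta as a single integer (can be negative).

Cofactor C_10 = 3
Entry delta = 4 - 6 = -2
Det delta = entry_delta * cofactor = -2 * 3 = -6

Answer: -6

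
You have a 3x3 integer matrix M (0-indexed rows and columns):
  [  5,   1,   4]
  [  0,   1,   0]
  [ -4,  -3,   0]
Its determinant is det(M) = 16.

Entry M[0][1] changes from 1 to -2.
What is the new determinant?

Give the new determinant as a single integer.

Answer: 16

Derivation:
det is linear in row 0: changing M[0][1] by delta changes det by delta * cofactor(0,1).
Cofactor C_01 = (-1)^(0+1) * minor(0,1) = 0
Entry delta = -2 - 1 = -3
Det delta = -3 * 0 = 0
New det = 16 + 0 = 16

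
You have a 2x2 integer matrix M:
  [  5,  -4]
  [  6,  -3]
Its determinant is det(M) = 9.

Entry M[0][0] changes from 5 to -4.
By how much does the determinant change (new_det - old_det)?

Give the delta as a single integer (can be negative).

Cofactor C_00 = -3
Entry delta = -4 - 5 = -9
Det delta = entry_delta * cofactor = -9 * -3 = 27

Answer: 27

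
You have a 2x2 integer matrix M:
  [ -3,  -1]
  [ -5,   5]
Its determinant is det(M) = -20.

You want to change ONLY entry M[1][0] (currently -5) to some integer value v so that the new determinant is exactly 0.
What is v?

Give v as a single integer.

det is linear in entry M[1][0]: det = old_det + (v - -5) * C_10
Cofactor C_10 = 1
Want det = 0: -20 + (v - -5) * 1 = 0
  (v - -5) = 20 / 1 = 20
  v = -5 + (20) = 15

Answer: 15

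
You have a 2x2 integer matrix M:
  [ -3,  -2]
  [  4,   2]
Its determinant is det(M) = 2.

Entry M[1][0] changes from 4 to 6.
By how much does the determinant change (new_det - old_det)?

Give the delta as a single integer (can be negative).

Cofactor C_10 = 2
Entry delta = 6 - 4 = 2
Det delta = entry_delta * cofactor = 2 * 2 = 4

Answer: 4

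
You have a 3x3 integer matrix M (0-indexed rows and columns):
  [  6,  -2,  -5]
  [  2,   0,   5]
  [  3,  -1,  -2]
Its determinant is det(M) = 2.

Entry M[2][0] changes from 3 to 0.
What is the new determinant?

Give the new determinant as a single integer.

det is linear in row 2: changing M[2][0] by delta changes det by delta * cofactor(2,0).
Cofactor C_20 = (-1)^(2+0) * minor(2,0) = -10
Entry delta = 0 - 3 = -3
Det delta = -3 * -10 = 30
New det = 2 + 30 = 32

Answer: 32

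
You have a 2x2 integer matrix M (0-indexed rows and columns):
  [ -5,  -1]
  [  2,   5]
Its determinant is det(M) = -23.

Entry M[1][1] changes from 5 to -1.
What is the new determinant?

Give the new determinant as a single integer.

Answer: 7

Derivation:
det is linear in row 1: changing M[1][1] by delta changes det by delta * cofactor(1,1).
Cofactor C_11 = (-1)^(1+1) * minor(1,1) = -5
Entry delta = -1 - 5 = -6
Det delta = -6 * -5 = 30
New det = -23 + 30 = 7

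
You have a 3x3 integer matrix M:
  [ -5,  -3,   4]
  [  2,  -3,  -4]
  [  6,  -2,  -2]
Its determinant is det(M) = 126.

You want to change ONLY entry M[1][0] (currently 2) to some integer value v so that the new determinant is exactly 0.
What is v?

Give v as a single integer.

Answer: 11

Derivation:
det is linear in entry M[1][0]: det = old_det + (v - 2) * C_10
Cofactor C_10 = -14
Want det = 0: 126 + (v - 2) * -14 = 0
  (v - 2) = -126 / -14 = 9
  v = 2 + (9) = 11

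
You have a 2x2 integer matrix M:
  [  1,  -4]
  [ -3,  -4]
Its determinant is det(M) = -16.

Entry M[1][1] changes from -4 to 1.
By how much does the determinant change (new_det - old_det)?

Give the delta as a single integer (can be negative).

Cofactor C_11 = 1
Entry delta = 1 - -4 = 5
Det delta = entry_delta * cofactor = 5 * 1 = 5

Answer: 5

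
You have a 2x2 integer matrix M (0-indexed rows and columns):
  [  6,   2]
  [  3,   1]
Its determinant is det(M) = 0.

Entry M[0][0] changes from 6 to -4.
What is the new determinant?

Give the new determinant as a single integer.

Answer: -10

Derivation:
det is linear in row 0: changing M[0][0] by delta changes det by delta * cofactor(0,0).
Cofactor C_00 = (-1)^(0+0) * minor(0,0) = 1
Entry delta = -4 - 6 = -10
Det delta = -10 * 1 = -10
New det = 0 + -10 = -10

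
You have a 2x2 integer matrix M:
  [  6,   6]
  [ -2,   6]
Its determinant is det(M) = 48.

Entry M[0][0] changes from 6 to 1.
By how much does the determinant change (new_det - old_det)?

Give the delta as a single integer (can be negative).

Cofactor C_00 = 6
Entry delta = 1 - 6 = -5
Det delta = entry_delta * cofactor = -5 * 6 = -30

Answer: -30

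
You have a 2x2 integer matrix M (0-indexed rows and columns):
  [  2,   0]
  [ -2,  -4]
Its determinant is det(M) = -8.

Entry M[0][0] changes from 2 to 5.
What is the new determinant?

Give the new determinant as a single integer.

det is linear in row 0: changing M[0][0] by delta changes det by delta * cofactor(0,0).
Cofactor C_00 = (-1)^(0+0) * minor(0,0) = -4
Entry delta = 5 - 2 = 3
Det delta = 3 * -4 = -12
New det = -8 + -12 = -20

Answer: -20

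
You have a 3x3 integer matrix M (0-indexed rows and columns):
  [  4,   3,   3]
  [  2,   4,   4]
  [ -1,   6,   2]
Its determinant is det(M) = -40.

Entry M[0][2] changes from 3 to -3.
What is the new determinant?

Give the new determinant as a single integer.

Answer: -136

Derivation:
det is linear in row 0: changing M[0][2] by delta changes det by delta * cofactor(0,2).
Cofactor C_02 = (-1)^(0+2) * minor(0,2) = 16
Entry delta = -3 - 3 = -6
Det delta = -6 * 16 = -96
New det = -40 + -96 = -136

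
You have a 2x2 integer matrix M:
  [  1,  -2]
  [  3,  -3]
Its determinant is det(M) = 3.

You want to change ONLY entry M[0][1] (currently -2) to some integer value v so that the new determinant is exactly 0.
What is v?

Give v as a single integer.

det is linear in entry M[0][1]: det = old_det + (v - -2) * C_01
Cofactor C_01 = -3
Want det = 0: 3 + (v - -2) * -3 = 0
  (v - -2) = -3 / -3 = 1
  v = -2 + (1) = -1

Answer: -1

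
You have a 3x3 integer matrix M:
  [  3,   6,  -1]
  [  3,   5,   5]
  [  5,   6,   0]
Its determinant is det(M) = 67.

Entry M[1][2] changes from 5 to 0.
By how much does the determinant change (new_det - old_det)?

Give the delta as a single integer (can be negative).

Answer: -60

Derivation:
Cofactor C_12 = 12
Entry delta = 0 - 5 = -5
Det delta = entry_delta * cofactor = -5 * 12 = -60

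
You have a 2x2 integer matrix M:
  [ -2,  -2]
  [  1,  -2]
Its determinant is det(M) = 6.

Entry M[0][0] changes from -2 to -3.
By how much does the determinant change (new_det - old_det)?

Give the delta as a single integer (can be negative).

Answer: 2

Derivation:
Cofactor C_00 = -2
Entry delta = -3 - -2 = -1
Det delta = entry_delta * cofactor = -1 * -2 = 2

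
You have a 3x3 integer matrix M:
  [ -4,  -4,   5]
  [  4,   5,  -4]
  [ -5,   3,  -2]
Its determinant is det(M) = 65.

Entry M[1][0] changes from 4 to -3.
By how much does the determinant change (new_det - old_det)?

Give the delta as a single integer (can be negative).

Cofactor C_10 = 7
Entry delta = -3 - 4 = -7
Det delta = entry_delta * cofactor = -7 * 7 = -49

Answer: -49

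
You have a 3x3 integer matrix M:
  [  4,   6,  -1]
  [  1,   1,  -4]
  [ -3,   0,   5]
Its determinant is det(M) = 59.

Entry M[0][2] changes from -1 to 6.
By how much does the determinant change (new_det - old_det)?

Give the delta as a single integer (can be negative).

Answer: 21

Derivation:
Cofactor C_02 = 3
Entry delta = 6 - -1 = 7
Det delta = entry_delta * cofactor = 7 * 3 = 21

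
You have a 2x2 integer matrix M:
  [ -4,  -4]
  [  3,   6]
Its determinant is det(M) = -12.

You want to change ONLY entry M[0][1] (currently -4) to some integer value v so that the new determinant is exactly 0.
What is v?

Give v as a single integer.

Answer: -8

Derivation:
det is linear in entry M[0][1]: det = old_det + (v - -4) * C_01
Cofactor C_01 = -3
Want det = 0: -12 + (v - -4) * -3 = 0
  (v - -4) = 12 / -3 = -4
  v = -4 + (-4) = -8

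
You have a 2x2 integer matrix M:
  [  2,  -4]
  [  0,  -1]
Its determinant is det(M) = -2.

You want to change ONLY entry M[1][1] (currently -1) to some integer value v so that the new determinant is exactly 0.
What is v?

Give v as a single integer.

Answer: 0

Derivation:
det is linear in entry M[1][1]: det = old_det + (v - -1) * C_11
Cofactor C_11 = 2
Want det = 0: -2 + (v - -1) * 2 = 0
  (v - -1) = 2 / 2 = 1
  v = -1 + (1) = 0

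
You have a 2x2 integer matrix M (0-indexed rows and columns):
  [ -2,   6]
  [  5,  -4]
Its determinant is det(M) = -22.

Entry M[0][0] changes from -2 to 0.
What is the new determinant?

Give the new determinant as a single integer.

Answer: -30

Derivation:
det is linear in row 0: changing M[0][0] by delta changes det by delta * cofactor(0,0).
Cofactor C_00 = (-1)^(0+0) * minor(0,0) = -4
Entry delta = 0 - -2 = 2
Det delta = 2 * -4 = -8
New det = -22 + -8 = -30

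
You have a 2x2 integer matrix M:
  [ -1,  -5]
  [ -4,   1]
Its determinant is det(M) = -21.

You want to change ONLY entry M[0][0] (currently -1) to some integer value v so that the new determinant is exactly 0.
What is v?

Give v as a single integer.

Answer: 20

Derivation:
det is linear in entry M[0][0]: det = old_det + (v - -1) * C_00
Cofactor C_00 = 1
Want det = 0: -21 + (v - -1) * 1 = 0
  (v - -1) = 21 / 1 = 21
  v = -1 + (21) = 20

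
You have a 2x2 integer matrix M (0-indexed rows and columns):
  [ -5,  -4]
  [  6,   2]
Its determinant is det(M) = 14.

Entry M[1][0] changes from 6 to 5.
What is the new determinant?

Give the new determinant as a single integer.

det is linear in row 1: changing M[1][0] by delta changes det by delta * cofactor(1,0).
Cofactor C_10 = (-1)^(1+0) * minor(1,0) = 4
Entry delta = 5 - 6 = -1
Det delta = -1 * 4 = -4
New det = 14 + -4 = 10

Answer: 10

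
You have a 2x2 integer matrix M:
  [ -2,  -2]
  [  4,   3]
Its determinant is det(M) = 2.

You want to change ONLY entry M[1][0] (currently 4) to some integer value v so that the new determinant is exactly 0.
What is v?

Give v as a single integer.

det is linear in entry M[1][0]: det = old_det + (v - 4) * C_10
Cofactor C_10 = 2
Want det = 0: 2 + (v - 4) * 2 = 0
  (v - 4) = -2 / 2 = -1
  v = 4 + (-1) = 3

Answer: 3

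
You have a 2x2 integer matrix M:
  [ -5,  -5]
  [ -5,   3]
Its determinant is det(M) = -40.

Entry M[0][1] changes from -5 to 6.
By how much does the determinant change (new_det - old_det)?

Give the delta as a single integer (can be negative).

Cofactor C_01 = 5
Entry delta = 6 - -5 = 11
Det delta = entry_delta * cofactor = 11 * 5 = 55

Answer: 55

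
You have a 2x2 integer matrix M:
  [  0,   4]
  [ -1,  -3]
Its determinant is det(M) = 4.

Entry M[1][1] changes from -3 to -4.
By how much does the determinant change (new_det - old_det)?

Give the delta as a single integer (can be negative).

Cofactor C_11 = 0
Entry delta = -4 - -3 = -1
Det delta = entry_delta * cofactor = -1 * 0 = 0

Answer: 0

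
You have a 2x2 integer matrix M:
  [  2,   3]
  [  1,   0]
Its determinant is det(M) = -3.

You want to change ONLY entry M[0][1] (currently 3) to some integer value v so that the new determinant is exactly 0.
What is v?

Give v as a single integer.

det is linear in entry M[0][1]: det = old_det + (v - 3) * C_01
Cofactor C_01 = -1
Want det = 0: -3 + (v - 3) * -1 = 0
  (v - 3) = 3 / -1 = -3
  v = 3 + (-3) = 0

Answer: 0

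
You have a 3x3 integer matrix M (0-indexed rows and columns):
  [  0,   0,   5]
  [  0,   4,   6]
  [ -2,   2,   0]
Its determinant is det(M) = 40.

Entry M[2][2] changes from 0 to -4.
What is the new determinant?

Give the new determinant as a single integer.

det is linear in row 2: changing M[2][2] by delta changes det by delta * cofactor(2,2).
Cofactor C_22 = (-1)^(2+2) * minor(2,2) = 0
Entry delta = -4 - 0 = -4
Det delta = -4 * 0 = 0
New det = 40 + 0 = 40

Answer: 40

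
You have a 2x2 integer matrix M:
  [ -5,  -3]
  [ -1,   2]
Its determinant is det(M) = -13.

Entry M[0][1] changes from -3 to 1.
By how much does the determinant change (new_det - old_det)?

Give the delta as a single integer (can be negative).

Answer: 4

Derivation:
Cofactor C_01 = 1
Entry delta = 1 - -3 = 4
Det delta = entry_delta * cofactor = 4 * 1 = 4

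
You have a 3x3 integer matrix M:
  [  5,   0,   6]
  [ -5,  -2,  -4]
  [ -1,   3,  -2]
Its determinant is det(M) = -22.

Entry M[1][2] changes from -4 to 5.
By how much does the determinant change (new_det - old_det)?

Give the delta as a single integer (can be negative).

Answer: -135

Derivation:
Cofactor C_12 = -15
Entry delta = 5 - -4 = 9
Det delta = entry_delta * cofactor = 9 * -15 = -135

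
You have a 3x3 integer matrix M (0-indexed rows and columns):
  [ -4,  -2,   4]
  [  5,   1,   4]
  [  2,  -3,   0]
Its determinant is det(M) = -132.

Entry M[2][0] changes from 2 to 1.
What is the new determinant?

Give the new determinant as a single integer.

det is linear in row 2: changing M[2][0] by delta changes det by delta * cofactor(2,0).
Cofactor C_20 = (-1)^(2+0) * minor(2,0) = -12
Entry delta = 1 - 2 = -1
Det delta = -1 * -12 = 12
New det = -132 + 12 = -120

Answer: -120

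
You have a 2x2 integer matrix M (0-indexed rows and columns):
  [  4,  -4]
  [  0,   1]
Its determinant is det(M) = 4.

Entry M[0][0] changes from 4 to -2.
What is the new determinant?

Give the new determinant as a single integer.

Answer: -2

Derivation:
det is linear in row 0: changing M[0][0] by delta changes det by delta * cofactor(0,0).
Cofactor C_00 = (-1)^(0+0) * minor(0,0) = 1
Entry delta = -2 - 4 = -6
Det delta = -6 * 1 = -6
New det = 4 + -6 = -2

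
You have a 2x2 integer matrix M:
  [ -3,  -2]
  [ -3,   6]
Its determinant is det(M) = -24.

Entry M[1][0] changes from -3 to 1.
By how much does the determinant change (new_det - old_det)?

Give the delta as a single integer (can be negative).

Cofactor C_10 = 2
Entry delta = 1 - -3 = 4
Det delta = entry_delta * cofactor = 4 * 2 = 8

Answer: 8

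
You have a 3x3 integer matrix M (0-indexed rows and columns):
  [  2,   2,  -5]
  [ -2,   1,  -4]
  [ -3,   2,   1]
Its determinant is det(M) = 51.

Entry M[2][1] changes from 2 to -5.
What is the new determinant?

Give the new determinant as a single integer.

Answer: -75

Derivation:
det is linear in row 2: changing M[2][1] by delta changes det by delta * cofactor(2,1).
Cofactor C_21 = (-1)^(2+1) * minor(2,1) = 18
Entry delta = -5 - 2 = -7
Det delta = -7 * 18 = -126
New det = 51 + -126 = -75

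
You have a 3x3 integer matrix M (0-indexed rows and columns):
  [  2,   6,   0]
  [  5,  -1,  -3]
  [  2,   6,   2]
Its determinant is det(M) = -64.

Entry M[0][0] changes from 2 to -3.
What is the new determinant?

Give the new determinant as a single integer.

det is linear in row 0: changing M[0][0] by delta changes det by delta * cofactor(0,0).
Cofactor C_00 = (-1)^(0+0) * minor(0,0) = 16
Entry delta = -3 - 2 = -5
Det delta = -5 * 16 = -80
New det = -64 + -80 = -144

Answer: -144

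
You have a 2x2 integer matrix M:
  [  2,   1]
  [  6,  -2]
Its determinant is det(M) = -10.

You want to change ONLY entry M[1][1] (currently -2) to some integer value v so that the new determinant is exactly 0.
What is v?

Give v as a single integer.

Answer: 3

Derivation:
det is linear in entry M[1][1]: det = old_det + (v - -2) * C_11
Cofactor C_11 = 2
Want det = 0: -10 + (v - -2) * 2 = 0
  (v - -2) = 10 / 2 = 5
  v = -2 + (5) = 3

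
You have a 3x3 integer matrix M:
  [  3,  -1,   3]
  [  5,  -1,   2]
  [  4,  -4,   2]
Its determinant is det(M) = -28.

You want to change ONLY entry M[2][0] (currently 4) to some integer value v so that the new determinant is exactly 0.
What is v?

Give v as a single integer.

Answer: 32

Derivation:
det is linear in entry M[2][0]: det = old_det + (v - 4) * C_20
Cofactor C_20 = 1
Want det = 0: -28 + (v - 4) * 1 = 0
  (v - 4) = 28 / 1 = 28
  v = 4 + (28) = 32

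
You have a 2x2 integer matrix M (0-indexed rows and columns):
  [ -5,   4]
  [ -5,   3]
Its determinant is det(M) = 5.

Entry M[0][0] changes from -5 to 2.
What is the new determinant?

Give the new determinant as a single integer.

Answer: 26

Derivation:
det is linear in row 0: changing M[0][0] by delta changes det by delta * cofactor(0,0).
Cofactor C_00 = (-1)^(0+0) * minor(0,0) = 3
Entry delta = 2 - -5 = 7
Det delta = 7 * 3 = 21
New det = 5 + 21 = 26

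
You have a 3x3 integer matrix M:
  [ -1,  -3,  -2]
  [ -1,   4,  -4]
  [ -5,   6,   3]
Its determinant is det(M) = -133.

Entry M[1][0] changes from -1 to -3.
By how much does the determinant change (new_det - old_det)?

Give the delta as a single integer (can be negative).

Answer: 6

Derivation:
Cofactor C_10 = -3
Entry delta = -3 - -1 = -2
Det delta = entry_delta * cofactor = -2 * -3 = 6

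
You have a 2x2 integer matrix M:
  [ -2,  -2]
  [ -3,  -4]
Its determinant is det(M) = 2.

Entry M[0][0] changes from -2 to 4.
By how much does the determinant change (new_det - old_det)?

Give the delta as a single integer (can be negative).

Answer: -24

Derivation:
Cofactor C_00 = -4
Entry delta = 4 - -2 = 6
Det delta = entry_delta * cofactor = 6 * -4 = -24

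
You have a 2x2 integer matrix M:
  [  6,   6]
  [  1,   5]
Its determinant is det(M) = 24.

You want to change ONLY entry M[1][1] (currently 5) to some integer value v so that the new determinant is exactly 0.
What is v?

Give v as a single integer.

Answer: 1

Derivation:
det is linear in entry M[1][1]: det = old_det + (v - 5) * C_11
Cofactor C_11 = 6
Want det = 0: 24 + (v - 5) * 6 = 0
  (v - 5) = -24 / 6 = -4
  v = 5 + (-4) = 1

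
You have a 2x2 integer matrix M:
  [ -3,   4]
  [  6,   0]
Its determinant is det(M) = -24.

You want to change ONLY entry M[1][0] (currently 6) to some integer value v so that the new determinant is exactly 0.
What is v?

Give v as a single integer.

det is linear in entry M[1][0]: det = old_det + (v - 6) * C_10
Cofactor C_10 = -4
Want det = 0: -24 + (v - 6) * -4 = 0
  (v - 6) = 24 / -4 = -6
  v = 6 + (-6) = 0

Answer: 0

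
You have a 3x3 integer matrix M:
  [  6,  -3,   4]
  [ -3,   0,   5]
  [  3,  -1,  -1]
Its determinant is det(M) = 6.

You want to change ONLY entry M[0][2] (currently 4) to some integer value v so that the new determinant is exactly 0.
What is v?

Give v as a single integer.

det is linear in entry M[0][2]: det = old_det + (v - 4) * C_02
Cofactor C_02 = 3
Want det = 0: 6 + (v - 4) * 3 = 0
  (v - 4) = -6 / 3 = -2
  v = 4 + (-2) = 2

Answer: 2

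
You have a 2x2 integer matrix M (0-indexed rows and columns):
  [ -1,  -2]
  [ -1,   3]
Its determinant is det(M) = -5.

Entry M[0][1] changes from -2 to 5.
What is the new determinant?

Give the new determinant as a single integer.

Answer: 2

Derivation:
det is linear in row 0: changing M[0][1] by delta changes det by delta * cofactor(0,1).
Cofactor C_01 = (-1)^(0+1) * minor(0,1) = 1
Entry delta = 5 - -2 = 7
Det delta = 7 * 1 = 7
New det = -5 + 7 = 2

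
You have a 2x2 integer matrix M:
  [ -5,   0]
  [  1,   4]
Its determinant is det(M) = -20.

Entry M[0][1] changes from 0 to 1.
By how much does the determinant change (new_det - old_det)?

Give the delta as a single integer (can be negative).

Cofactor C_01 = -1
Entry delta = 1 - 0 = 1
Det delta = entry_delta * cofactor = 1 * -1 = -1

Answer: -1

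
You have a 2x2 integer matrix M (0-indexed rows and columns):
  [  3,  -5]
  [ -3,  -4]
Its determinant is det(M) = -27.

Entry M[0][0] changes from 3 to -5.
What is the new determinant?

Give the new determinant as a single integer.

Answer: 5

Derivation:
det is linear in row 0: changing M[0][0] by delta changes det by delta * cofactor(0,0).
Cofactor C_00 = (-1)^(0+0) * minor(0,0) = -4
Entry delta = -5 - 3 = -8
Det delta = -8 * -4 = 32
New det = -27 + 32 = 5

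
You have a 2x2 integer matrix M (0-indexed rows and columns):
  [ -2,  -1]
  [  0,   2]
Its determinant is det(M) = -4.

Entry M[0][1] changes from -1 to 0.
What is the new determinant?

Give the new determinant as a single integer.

Answer: -4

Derivation:
det is linear in row 0: changing M[0][1] by delta changes det by delta * cofactor(0,1).
Cofactor C_01 = (-1)^(0+1) * minor(0,1) = 0
Entry delta = 0 - -1 = 1
Det delta = 1 * 0 = 0
New det = -4 + 0 = -4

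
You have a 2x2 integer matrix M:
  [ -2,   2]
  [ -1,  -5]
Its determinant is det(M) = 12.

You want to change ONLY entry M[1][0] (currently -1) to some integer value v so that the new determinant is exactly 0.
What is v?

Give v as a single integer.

Answer: 5

Derivation:
det is linear in entry M[1][0]: det = old_det + (v - -1) * C_10
Cofactor C_10 = -2
Want det = 0: 12 + (v - -1) * -2 = 0
  (v - -1) = -12 / -2 = 6
  v = -1 + (6) = 5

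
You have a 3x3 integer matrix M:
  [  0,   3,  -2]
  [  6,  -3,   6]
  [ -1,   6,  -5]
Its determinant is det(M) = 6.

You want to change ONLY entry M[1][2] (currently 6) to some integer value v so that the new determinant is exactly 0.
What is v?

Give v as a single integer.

det is linear in entry M[1][2]: det = old_det + (v - 6) * C_12
Cofactor C_12 = -3
Want det = 0: 6 + (v - 6) * -3 = 0
  (v - 6) = -6 / -3 = 2
  v = 6 + (2) = 8

Answer: 8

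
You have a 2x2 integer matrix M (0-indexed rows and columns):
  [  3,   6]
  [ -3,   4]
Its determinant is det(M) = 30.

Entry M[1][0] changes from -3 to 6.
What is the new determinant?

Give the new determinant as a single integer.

det is linear in row 1: changing M[1][0] by delta changes det by delta * cofactor(1,0).
Cofactor C_10 = (-1)^(1+0) * minor(1,0) = -6
Entry delta = 6 - -3 = 9
Det delta = 9 * -6 = -54
New det = 30 + -54 = -24

Answer: -24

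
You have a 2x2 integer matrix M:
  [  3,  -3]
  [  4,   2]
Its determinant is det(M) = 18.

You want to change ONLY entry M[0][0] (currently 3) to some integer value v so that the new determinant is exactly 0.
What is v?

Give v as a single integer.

Answer: -6

Derivation:
det is linear in entry M[0][0]: det = old_det + (v - 3) * C_00
Cofactor C_00 = 2
Want det = 0: 18 + (v - 3) * 2 = 0
  (v - 3) = -18 / 2 = -9
  v = 3 + (-9) = -6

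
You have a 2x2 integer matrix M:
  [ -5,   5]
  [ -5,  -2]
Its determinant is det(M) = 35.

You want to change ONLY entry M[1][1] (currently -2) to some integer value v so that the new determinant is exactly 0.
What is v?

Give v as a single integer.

Answer: 5

Derivation:
det is linear in entry M[1][1]: det = old_det + (v - -2) * C_11
Cofactor C_11 = -5
Want det = 0: 35 + (v - -2) * -5 = 0
  (v - -2) = -35 / -5 = 7
  v = -2 + (7) = 5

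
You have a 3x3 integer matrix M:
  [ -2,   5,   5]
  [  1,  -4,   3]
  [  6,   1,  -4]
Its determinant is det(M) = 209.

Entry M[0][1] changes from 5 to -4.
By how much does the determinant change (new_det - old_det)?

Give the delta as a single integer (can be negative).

Cofactor C_01 = 22
Entry delta = -4 - 5 = -9
Det delta = entry_delta * cofactor = -9 * 22 = -198

Answer: -198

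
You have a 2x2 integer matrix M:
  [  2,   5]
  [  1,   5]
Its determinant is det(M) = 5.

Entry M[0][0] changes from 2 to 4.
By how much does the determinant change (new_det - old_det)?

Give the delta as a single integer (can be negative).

Answer: 10

Derivation:
Cofactor C_00 = 5
Entry delta = 4 - 2 = 2
Det delta = entry_delta * cofactor = 2 * 5 = 10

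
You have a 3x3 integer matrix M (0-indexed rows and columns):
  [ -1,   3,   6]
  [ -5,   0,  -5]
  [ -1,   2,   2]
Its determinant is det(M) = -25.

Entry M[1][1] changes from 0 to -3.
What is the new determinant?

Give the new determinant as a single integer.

det is linear in row 1: changing M[1][1] by delta changes det by delta * cofactor(1,1).
Cofactor C_11 = (-1)^(1+1) * minor(1,1) = 4
Entry delta = -3 - 0 = -3
Det delta = -3 * 4 = -12
New det = -25 + -12 = -37

Answer: -37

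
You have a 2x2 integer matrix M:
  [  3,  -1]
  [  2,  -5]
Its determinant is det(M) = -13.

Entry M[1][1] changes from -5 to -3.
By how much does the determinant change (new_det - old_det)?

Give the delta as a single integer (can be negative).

Answer: 6

Derivation:
Cofactor C_11 = 3
Entry delta = -3 - -5 = 2
Det delta = entry_delta * cofactor = 2 * 3 = 6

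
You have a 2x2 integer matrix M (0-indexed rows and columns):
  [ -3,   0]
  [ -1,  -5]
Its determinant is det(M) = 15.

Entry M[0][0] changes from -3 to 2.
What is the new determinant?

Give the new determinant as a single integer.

Answer: -10

Derivation:
det is linear in row 0: changing M[0][0] by delta changes det by delta * cofactor(0,0).
Cofactor C_00 = (-1)^(0+0) * minor(0,0) = -5
Entry delta = 2 - -3 = 5
Det delta = 5 * -5 = -25
New det = 15 + -25 = -10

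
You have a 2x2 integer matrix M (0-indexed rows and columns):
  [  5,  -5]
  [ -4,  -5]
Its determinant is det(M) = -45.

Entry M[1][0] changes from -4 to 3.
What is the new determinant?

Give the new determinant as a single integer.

Answer: -10

Derivation:
det is linear in row 1: changing M[1][0] by delta changes det by delta * cofactor(1,0).
Cofactor C_10 = (-1)^(1+0) * minor(1,0) = 5
Entry delta = 3 - -4 = 7
Det delta = 7 * 5 = 35
New det = -45 + 35 = -10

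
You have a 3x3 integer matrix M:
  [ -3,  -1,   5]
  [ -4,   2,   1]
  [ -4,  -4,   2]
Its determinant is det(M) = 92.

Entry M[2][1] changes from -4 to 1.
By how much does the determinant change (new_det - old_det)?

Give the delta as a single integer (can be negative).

Cofactor C_21 = -17
Entry delta = 1 - -4 = 5
Det delta = entry_delta * cofactor = 5 * -17 = -85

Answer: -85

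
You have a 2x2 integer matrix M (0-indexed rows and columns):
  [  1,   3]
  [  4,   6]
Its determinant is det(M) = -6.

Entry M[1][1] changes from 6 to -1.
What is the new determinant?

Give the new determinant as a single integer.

det is linear in row 1: changing M[1][1] by delta changes det by delta * cofactor(1,1).
Cofactor C_11 = (-1)^(1+1) * minor(1,1) = 1
Entry delta = -1 - 6 = -7
Det delta = -7 * 1 = -7
New det = -6 + -7 = -13

Answer: -13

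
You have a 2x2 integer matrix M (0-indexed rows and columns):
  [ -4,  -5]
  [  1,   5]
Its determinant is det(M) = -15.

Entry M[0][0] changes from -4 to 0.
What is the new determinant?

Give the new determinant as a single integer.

det is linear in row 0: changing M[0][0] by delta changes det by delta * cofactor(0,0).
Cofactor C_00 = (-1)^(0+0) * minor(0,0) = 5
Entry delta = 0 - -4 = 4
Det delta = 4 * 5 = 20
New det = -15 + 20 = 5

Answer: 5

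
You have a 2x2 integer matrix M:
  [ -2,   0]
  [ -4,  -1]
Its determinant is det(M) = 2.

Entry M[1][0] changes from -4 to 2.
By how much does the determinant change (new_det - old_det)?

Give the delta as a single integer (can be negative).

Answer: 0

Derivation:
Cofactor C_10 = 0
Entry delta = 2 - -4 = 6
Det delta = entry_delta * cofactor = 6 * 0 = 0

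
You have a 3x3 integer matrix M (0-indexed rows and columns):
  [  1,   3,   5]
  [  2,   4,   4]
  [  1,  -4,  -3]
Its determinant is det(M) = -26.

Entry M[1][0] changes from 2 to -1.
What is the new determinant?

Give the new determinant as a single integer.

Answer: 7

Derivation:
det is linear in row 1: changing M[1][0] by delta changes det by delta * cofactor(1,0).
Cofactor C_10 = (-1)^(1+0) * minor(1,0) = -11
Entry delta = -1 - 2 = -3
Det delta = -3 * -11 = 33
New det = -26 + 33 = 7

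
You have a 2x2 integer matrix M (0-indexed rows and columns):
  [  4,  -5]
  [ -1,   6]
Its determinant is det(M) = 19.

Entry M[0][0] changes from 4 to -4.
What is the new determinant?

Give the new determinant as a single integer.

Answer: -29

Derivation:
det is linear in row 0: changing M[0][0] by delta changes det by delta * cofactor(0,0).
Cofactor C_00 = (-1)^(0+0) * minor(0,0) = 6
Entry delta = -4 - 4 = -8
Det delta = -8 * 6 = -48
New det = 19 + -48 = -29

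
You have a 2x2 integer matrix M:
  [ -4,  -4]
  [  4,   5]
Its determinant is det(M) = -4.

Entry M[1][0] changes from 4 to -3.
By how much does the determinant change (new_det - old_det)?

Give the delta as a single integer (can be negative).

Answer: -28

Derivation:
Cofactor C_10 = 4
Entry delta = -3 - 4 = -7
Det delta = entry_delta * cofactor = -7 * 4 = -28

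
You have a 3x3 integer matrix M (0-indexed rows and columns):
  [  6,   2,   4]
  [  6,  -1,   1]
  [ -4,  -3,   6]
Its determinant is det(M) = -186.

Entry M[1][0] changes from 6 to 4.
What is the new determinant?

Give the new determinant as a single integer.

det is linear in row 1: changing M[1][0] by delta changes det by delta * cofactor(1,0).
Cofactor C_10 = (-1)^(1+0) * minor(1,0) = -24
Entry delta = 4 - 6 = -2
Det delta = -2 * -24 = 48
New det = -186 + 48 = -138

Answer: -138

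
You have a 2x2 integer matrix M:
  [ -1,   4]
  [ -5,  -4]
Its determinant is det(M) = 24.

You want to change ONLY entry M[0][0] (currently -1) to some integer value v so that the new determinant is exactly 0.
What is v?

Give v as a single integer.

Answer: 5

Derivation:
det is linear in entry M[0][0]: det = old_det + (v - -1) * C_00
Cofactor C_00 = -4
Want det = 0: 24 + (v - -1) * -4 = 0
  (v - -1) = -24 / -4 = 6
  v = -1 + (6) = 5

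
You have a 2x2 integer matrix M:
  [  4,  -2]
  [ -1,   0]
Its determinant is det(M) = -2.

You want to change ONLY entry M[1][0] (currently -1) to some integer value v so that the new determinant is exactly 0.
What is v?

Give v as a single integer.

det is linear in entry M[1][0]: det = old_det + (v - -1) * C_10
Cofactor C_10 = 2
Want det = 0: -2 + (v - -1) * 2 = 0
  (v - -1) = 2 / 2 = 1
  v = -1 + (1) = 0

Answer: 0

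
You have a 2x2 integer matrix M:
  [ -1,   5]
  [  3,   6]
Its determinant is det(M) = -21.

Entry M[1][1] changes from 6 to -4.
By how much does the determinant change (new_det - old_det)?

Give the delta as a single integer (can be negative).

Answer: 10

Derivation:
Cofactor C_11 = -1
Entry delta = -4 - 6 = -10
Det delta = entry_delta * cofactor = -10 * -1 = 10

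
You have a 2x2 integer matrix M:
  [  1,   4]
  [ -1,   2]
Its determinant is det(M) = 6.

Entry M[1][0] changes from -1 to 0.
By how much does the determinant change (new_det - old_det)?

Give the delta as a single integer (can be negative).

Cofactor C_10 = -4
Entry delta = 0 - -1 = 1
Det delta = entry_delta * cofactor = 1 * -4 = -4

Answer: -4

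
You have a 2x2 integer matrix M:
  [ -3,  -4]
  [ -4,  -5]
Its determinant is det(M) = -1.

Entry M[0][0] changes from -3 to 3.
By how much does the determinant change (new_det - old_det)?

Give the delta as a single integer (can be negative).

Answer: -30

Derivation:
Cofactor C_00 = -5
Entry delta = 3 - -3 = 6
Det delta = entry_delta * cofactor = 6 * -5 = -30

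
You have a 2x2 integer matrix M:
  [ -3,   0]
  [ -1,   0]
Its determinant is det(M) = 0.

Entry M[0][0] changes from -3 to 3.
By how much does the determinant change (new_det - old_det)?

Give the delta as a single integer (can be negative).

Cofactor C_00 = 0
Entry delta = 3 - -3 = 6
Det delta = entry_delta * cofactor = 6 * 0 = 0

Answer: 0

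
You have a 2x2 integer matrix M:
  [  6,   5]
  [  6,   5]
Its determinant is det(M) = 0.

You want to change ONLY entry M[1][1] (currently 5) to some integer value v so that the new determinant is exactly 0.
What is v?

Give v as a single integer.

Answer: 5

Derivation:
det is linear in entry M[1][1]: det = old_det + (v - 5) * C_11
Cofactor C_11 = 6
Want det = 0: 0 + (v - 5) * 6 = 0
  (v - 5) = 0 / 6 = 0
  v = 5 + (0) = 5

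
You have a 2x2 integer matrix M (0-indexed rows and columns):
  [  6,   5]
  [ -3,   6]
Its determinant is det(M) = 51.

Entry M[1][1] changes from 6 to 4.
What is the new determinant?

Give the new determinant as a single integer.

Answer: 39

Derivation:
det is linear in row 1: changing M[1][1] by delta changes det by delta * cofactor(1,1).
Cofactor C_11 = (-1)^(1+1) * minor(1,1) = 6
Entry delta = 4 - 6 = -2
Det delta = -2 * 6 = -12
New det = 51 + -12 = 39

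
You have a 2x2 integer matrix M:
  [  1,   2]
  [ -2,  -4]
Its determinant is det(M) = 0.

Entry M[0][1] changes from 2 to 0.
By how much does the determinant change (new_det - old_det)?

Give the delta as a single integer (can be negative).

Cofactor C_01 = 2
Entry delta = 0 - 2 = -2
Det delta = entry_delta * cofactor = -2 * 2 = -4

Answer: -4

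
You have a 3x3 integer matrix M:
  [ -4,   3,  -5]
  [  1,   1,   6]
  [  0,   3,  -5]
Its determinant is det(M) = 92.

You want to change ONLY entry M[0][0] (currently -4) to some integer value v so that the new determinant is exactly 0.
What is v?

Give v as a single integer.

det is linear in entry M[0][0]: det = old_det + (v - -4) * C_00
Cofactor C_00 = -23
Want det = 0: 92 + (v - -4) * -23 = 0
  (v - -4) = -92 / -23 = 4
  v = -4 + (4) = 0

Answer: 0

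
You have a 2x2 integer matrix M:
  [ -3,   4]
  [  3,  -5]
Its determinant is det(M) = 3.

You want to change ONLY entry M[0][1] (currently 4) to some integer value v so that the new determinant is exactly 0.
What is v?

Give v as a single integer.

Answer: 5

Derivation:
det is linear in entry M[0][1]: det = old_det + (v - 4) * C_01
Cofactor C_01 = -3
Want det = 0: 3 + (v - 4) * -3 = 0
  (v - 4) = -3 / -3 = 1
  v = 4 + (1) = 5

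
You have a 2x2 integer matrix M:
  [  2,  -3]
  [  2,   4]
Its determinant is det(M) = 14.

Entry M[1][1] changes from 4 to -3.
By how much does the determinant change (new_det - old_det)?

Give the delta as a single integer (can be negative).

Cofactor C_11 = 2
Entry delta = -3 - 4 = -7
Det delta = entry_delta * cofactor = -7 * 2 = -14

Answer: -14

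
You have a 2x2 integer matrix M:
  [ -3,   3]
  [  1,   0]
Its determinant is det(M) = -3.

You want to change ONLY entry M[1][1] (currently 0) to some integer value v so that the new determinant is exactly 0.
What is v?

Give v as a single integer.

det is linear in entry M[1][1]: det = old_det + (v - 0) * C_11
Cofactor C_11 = -3
Want det = 0: -3 + (v - 0) * -3 = 0
  (v - 0) = 3 / -3 = -1
  v = 0 + (-1) = -1

Answer: -1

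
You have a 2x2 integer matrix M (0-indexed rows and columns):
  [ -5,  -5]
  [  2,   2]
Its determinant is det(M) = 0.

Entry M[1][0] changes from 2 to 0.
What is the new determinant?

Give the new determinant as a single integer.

det is linear in row 1: changing M[1][0] by delta changes det by delta * cofactor(1,0).
Cofactor C_10 = (-1)^(1+0) * minor(1,0) = 5
Entry delta = 0 - 2 = -2
Det delta = -2 * 5 = -10
New det = 0 + -10 = -10

Answer: -10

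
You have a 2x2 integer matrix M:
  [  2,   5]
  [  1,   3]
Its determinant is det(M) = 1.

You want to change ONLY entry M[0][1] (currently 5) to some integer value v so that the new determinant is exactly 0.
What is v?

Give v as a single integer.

det is linear in entry M[0][1]: det = old_det + (v - 5) * C_01
Cofactor C_01 = -1
Want det = 0: 1 + (v - 5) * -1 = 0
  (v - 5) = -1 / -1 = 1
  v = 5 + (1) = 6

Answer: 6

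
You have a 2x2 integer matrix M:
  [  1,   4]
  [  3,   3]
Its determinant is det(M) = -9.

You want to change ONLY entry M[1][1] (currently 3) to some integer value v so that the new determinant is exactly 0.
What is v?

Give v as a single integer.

Answer: 12

Derivation:
det is linear in entry M[1][1]: det = old_det + (v - 3) * C_11
Cofactor C_11 = 1
Want det = 0: -9 + (v - 3) * 1 = 0
  (v - 3) = 9 / 1 = 9
  v = 3 + (9) = 12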